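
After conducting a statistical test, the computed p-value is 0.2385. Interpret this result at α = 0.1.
Since p = 0.2385 > α = 0.1, fail to reject H₀.
There is insufficient evidence to reject the null hypothesis; the result is not statistically significant at the 0.1 level.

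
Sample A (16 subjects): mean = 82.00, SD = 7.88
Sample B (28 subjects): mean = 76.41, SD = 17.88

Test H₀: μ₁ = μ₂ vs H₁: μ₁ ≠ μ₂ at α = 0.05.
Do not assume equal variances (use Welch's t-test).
Welch's two-sample t-test:
H₀: μ₁ = μ₂
H₁: μ₁ ≠ μ₂
s₁²/n₁ = 7.88²/16 = 3.8809,  s₂²/n₂ = 17.88²/28 = 11.4177
SE = √(s₁²/n₁ + s₂²/n₂) = √(3.8809 + 11.4177) = 3.9113
df (Welch-Satterthwaite) = (s₁²/n₁ + s₂²/n₂)² / [(s₁²/n₁)²/(n₁-1) + (s₂²/n₂)²/(n₂-1)] ≈ 40.13
t = (x̄₁ - x̄₂) / SE = (82.00 - 76.41) / 3.9113 = 5.59 / 3.9113 = 1.429
p-value = 0.1607

Since p-value > α = 0.05, we fail to reject H₀.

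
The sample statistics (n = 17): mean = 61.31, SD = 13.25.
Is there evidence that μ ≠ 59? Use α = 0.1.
One-sample t-test:
H₀: μ = 59
H₁: μ ≠ 59
df = n - 1 = 16
t = (x̄ - μ₀) / (s/√n) = (61.31 - 59) / (13.25/√17) = 0.719
p-value = 0.4826

Since p-value > α = 0.1, we fail to reject H₀.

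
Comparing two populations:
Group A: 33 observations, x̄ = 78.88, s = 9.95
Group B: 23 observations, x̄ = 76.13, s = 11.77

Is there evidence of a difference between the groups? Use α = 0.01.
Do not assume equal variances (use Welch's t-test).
Welch's two-sample t-test:
H₀: μ₁ = μ₂
H₁: μ₁ ≠ μ₂
s₁²/n₁ = 9.95²/33 = 3.0001,  s₂²/n₂ = 11.77²/23 = 6.0232
SE = √(s₁²/n₁ + s₂²/n₂) = √(3.0001 + 6.0232) = 3.0039
df (Welch-Satterthwaite) = (s₁²/n₁ + s₂²/n₂)² / [(s₁²/n₁)²/(n₁-1) + (s₂²/n₂)²/(n₂-1)] ≈ 42.18
t = (x̄₁ - x̄₂) / SE = (78.88 - 76.13) / 3.0039 = 2.75 / 3.0039 = 0.915
p-value = 0.3651

Since p-value > α = 0.01, we fail to reject H₀.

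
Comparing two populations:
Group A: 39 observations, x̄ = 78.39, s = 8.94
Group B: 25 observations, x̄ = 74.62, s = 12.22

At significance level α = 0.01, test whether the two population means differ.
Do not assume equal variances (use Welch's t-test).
Welch's two-sample t-test:
H₀: μ₁ = μ₂
H₁: μ₁ ≠ μ₂
s₁²/n₁ = 8.94²/39 = 2.0493,  s₂²/n₂ = 12.22²/25 = 5.9731
SE = √(s₁²/n₁ + s₂²/n₂) = √(2.0493 + 5.9731) = 2.8324
df (Welch-Satterthwaite) = (s₁²/n₁ + s₂²/n₂)² / [(s₁²/n₁)²/(n₁-1) + (s₂²/n₂)²/(n₂-1)] ≈ 40.30
t = (x̄₁ - x̄₂) / SE = (78.39 - 74.62) / 2.8324 = 3.77 / 2.8324 = 1.331
p-value = 0.1907

Since p-value > α = 0.01, we fail to reject H₀.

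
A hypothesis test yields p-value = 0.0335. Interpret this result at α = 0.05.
Since p = 0.0335 < α = 0.05, reject H₀.
There is sufficient evidence to reject the null hypothesis; the result is statistically significant at the 0.05 level.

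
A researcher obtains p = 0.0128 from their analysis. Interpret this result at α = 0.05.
Since p = 0.0128 < α = 0.05, reject H₀.
There is sufficient evidence to reject the null hypothesis; the result is statistically significant at the 0.05 level.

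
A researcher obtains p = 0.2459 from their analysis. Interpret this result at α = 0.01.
Since p = 0.2459 > α = 0.01, fail to reject H₀.
There is insufficient evidence to reject the null hypothesis; the result is not statistically significant at the 0.01 level.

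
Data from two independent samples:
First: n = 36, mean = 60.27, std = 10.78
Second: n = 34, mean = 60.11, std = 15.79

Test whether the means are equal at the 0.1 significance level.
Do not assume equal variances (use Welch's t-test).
Welch's two-sample t-test:
H₀: μ₁ = μ₂
H₁: μ₁ ≠ μ₂
s₁²/n₁ = 10.78²/36 = 3.2280,  s₂²/n₂ = 15.79²/34 = 7.3331
SE = √(s₁²/n₁ + s₂²/n₂) = √(3.2280 + 7.3331) = 3.2498
df (Welch-Satterthwaite) = (s₁²/n₁ + s₂²/n₂)² / [(s₁²/n₁)²/(n₁-1) + (s₂²/n₂)²/(n₂-1)] ≈ 57.87
t = (x̄₁ - x̄₂) / SE = (60.27 - 60.11) / 3.2498 = 0.16 / 3.2498 = 0.049
p-value = 0.9609

Since p-value > α = 0.1, we fail to reject H₀.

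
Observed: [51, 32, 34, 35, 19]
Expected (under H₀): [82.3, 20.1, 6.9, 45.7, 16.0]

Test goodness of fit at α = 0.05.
Chi-square goodness of fit test:
H₀: observed counts match expected distribution
H₁: observed counts differ from expected distribution
df = k - 1 = 4
χ² = Σ(O - E)²/E
   = (51 - 82.3)²/82.3 + (32 - 20.1)²/20.1 + (34 - 6.9)²/6.9 + (35 - 45.7)²/45.7 + (19 - 16.0)²/16.0
   = 11.904 + 7.045 + 106.436 + 2.505 + 0.562
   = 128.45
p-value < 0.0001

Since p-value < α = 0.05, we reject H₀.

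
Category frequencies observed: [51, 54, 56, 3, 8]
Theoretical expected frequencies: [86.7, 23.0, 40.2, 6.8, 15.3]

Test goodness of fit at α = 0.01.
Chi-square goodness of fit test:
H₀: observed counts match expected distribution
H₁: observed counts differ from expected distribution
df = k - 1 = 4
χ² = Σ(O - E)²/E
   = (51 - 86.7)²/86.7 + (54 - 23.0)²/23.0 + (56 - 40.2)²/40.2 + (3 - 6.8)²/6.8 + (8 - 15.3)²/15.3
   = 14.700 + 41.783 + 6.210 + 2.124 + 3.483
   = 68.30
p-value < 0.0001

Since p-value < α = 0.01, we reject H₀.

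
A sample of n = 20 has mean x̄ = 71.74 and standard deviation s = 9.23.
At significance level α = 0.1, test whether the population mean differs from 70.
One-sample t-test:
H₀: μ = 70
H₁: μ ≠ 70
df = n - 1 = 19
t = (x̄ - μ₀) / (s/√n) = (71.74 - 70) / (9.23/√20) = 0.843
p-value = 0.4097

Since p-value > α = 0.1, we fail to reject H₀.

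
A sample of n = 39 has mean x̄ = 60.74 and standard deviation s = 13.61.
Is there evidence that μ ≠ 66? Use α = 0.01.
One-sample t-test:
H₀: μ = 66
H₁: μ ≠ 66
df = n - 1 = 38
t = (x̄ - μ₀) / (s/√n) = (60.74 - 66) / (13.61/√39) = -2.414
p-value = 0.0207

Since p-value > α = 0.01, we fail to reject H₀.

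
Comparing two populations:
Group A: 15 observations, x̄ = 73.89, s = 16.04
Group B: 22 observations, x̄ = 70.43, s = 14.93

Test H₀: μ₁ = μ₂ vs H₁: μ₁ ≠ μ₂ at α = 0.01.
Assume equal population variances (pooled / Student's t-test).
Student's two-sample t-test (equal variances):
H₀: μ₁ = μ₂
H₁: μ₁ ≠ μ₂
df = n₁ + n₂ - 2 = 35
Pooled variance s_p² = [(n₁-1)s₁² + (n₂-1)s₂²] / (n₁ + n₂ - 2) = [(14)(16.04²) + (21)(14.93²)] / 35 = 236.6556
SE = √(s_p²(1/n₁ + 1/n₂)) = √(236.6556 × (1/15 + 1/22)) = 5.1511
t = (x̄₁ - x̄₂) / SE = (73.89 - 70.43) / 5.1511 = 3.46 / 5.1511 = 0.672
p-value = 0.5062

Since p-value > α = 0.01, we fail to reject H₀.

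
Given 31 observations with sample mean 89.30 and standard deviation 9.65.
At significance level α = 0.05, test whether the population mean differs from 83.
One-sample t-test:
H₀: μ = 83
H₁: μ ≠ 83
df = n - 1 = 30
t = (x̄ - μ₀) / (s/√n) = (89.30 - 83) / (9.65/√31) = 3.635
p-value = 0.0010

Since p-value < α = 0.05, we reject H₀.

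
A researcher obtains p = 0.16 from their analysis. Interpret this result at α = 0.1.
Since p = 0.16 > α = 0.1, fail to reject H₀.
There is insufficient evidence to reject the null hypothesis; the result is not statistically significant at the 0.1 level.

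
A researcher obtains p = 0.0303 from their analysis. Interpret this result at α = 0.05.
Since p = 0.0303 < α = 0.05, reject H₀.
There is sufficient evidence to reject the null hypothesis; the result is statistically significant at the 0.05 level.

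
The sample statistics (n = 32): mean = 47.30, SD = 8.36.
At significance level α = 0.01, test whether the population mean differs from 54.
One-sample t-test:
H₀: μ = 54
H₁: μ ≠ 54
df = n - 1 = 31
t = (x̄ - μ₀) / (s/√n) = (47.30 - 54) / (8.36/√32) = -4.534
p-value = 0.0001

Since p-value < α = 0.01, we reject H₀.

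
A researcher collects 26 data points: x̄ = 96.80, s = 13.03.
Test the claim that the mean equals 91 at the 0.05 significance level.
One-sample t-test:
H₀: μ = 91
H₁: μ ≠ 91
df = n - 1 = 25
t = (x̄ - μ₀) / (s/√n) = (96.80 - 91) / (13.03/√26) = 2.270
p-value = 0.0321

Since p-value < α = 0.05, we reject H₀.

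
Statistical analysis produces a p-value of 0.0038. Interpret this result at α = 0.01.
Since p = 0.0038 < α = 0.01, reject H₀.
There is sufficient evidence to reject the null hypothesis; the result is statistically significant at the 0.01 level.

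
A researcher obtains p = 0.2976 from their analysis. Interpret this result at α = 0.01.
Since p = 0.2976 > α = 0.01, fail to reject H₀.
There is insufficient evidence to reject the null hypothesis; the result is not statistically significant at the 0.01 level.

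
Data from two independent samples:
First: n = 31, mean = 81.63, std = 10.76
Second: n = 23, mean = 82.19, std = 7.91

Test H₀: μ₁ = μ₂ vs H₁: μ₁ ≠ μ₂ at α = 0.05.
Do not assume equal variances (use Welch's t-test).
Welch's two-sample t-test:
H₀: μ₁ = μ₂
H₁: μ₁ ≠ μ₂
s₁²/n₁ = 10.76²/31 = 3.7348,  s₂²/n₂ = 7.91²/23 = 2.7204
SE = √(s₁²/n₁ + s₂²/n₂) = √(3.7348 + 2.7204) = 2.5407
df (Welch-Satterthwaite) = (s₁²/n₁ + s₂²/n₂)² / [(s₁²/n₁)²/(n₁-1) + (s₂²/n₂)²/(n₂-1)] ≈ 52.00
t = (x̄₁ - x̄₂) / SE = (81.63 - 82.19) / 2.5407 = -0.56 / 2.5407 = -0.220
p-value = 0.8264

Since p-value > α = 0.05, we fail to reject H₀.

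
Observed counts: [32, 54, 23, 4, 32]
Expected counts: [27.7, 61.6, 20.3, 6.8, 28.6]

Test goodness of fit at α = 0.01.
Chi-square goodness of fit test:
H₀: observed counts match expected distribution
H₁: observed counts differ from expected distribution
df = k - 1 = 4
χ² = Σ(O - E)²/E
   = (32 - 27.7)²/27.7 + (54 - 61.6)²/61.6 + (23 - 20.3)²/20.3 + (4 - 6.8)²/6.8 + (32 - 28.6)²/28.6
   = 0.668 + 0.938 + 0.359 + 1.153 + 0.404
   = 3.52
p-value = 0.4746

Since p-value > α = 0.01, we fail to reject H₀.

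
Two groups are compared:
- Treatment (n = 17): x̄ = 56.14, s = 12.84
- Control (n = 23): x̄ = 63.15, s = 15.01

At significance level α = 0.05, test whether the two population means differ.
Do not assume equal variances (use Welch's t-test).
Welch's two-sample t-test:
H₀: μ₁ = μ₂
H₁: μ₁ ≠ μ₂
s₁²/n₁ = 12.84²/17 = 9.6980,  s₂²/n₂ = 15.01²/23 = 9.7957
SE = √(s₁²/n₁ + s₂²/n₂) = √(9.6980 + 9.7957) = 4.4152
df (Welch-Satterthwaite) = (s₁²/n₁ + s₂²/n₂)² / [(s₁²/n₁)²/(n₁-1) + (s₂²/n₂)²/(n₂-1)] ≈ 37.11
t = (x̄₁ - x̄₂) / SE = (56.14 - 63.15) / 4.4152 = -7.01 / 4.4152 = -1.588
p-value = 0.1208

Since p-value > α = 0.05, we fail to reject H₀.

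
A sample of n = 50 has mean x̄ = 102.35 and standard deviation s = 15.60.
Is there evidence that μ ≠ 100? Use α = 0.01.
One-sample t-test:
H₀: μ = 100
H₁: μ ≠ 100
df = n - 1 = 49
t = (x̄ - μ₀) / (s/√n) = (102.35 - 100) / (15.60/√50) = 1.065
p-value = 0.2920

Since p-value > α = 0.01, we fail to reject H₀.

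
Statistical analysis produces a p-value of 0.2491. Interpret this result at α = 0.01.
Since p = 0.2491 > α = 0.01, fail to reject H₀.
There is insufficient evidence to reject the null hypothesis; the result is not statistically significant at the 0.01 level.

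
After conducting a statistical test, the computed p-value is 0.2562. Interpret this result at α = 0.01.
Since p = 0.2562 > α = 0.01, fail to reject H₀.
There is insufficient evidence to reject the null hypothesis; the result is not statistically significant at the 0.01 level.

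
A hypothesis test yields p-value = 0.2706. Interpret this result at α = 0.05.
Since p = 0.2706 > α = 0.05, fail to reject H₀.
There is insufficient evidence to reject the null hypothesis; the result is not statistically significant at the 0.05 level.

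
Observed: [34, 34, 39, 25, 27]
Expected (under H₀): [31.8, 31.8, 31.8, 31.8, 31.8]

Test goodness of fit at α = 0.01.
Chi-square goodness of fit test:
H₀: observed counts match expected distribution
H₁: observed counts differ from expected distribution
df = k - 1 = 4
χ² = Σ(O - E)²/E
   = (34 - 31.8)²/31.8 + (34 - 31.8)²/31.8 + (39 - 31.8)²/31.8 + (25 - 31.8)²/31.8 + (27 - 31.8)²/31.8
   = 0.152 + 0.152 + 1.630 + 1.454 + 0.725
   = 4.11
p-value = 0.3909

Since p-value > α = 0.01, we fail to reject H₀.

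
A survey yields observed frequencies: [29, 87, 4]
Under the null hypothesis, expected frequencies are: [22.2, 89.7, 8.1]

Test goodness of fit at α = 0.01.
Chi-square goodness of fit test:
H₀: observed counts match expected distribution
H₁: observed counts differ from expected distribution
df = k - 1 = 2
χ² = Σ(O - E)²/E
   = (29 - 22.2)²/22.2 + (87 - 89.7)²/89.7 + (4 - 8.1)²/8.1
   = 2.083 + 0.081 + 2.075
   = 4.24
p-value = 0.1201

Since p-value > α = 0.01, we fail to reject H₀.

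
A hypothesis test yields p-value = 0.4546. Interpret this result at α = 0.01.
Since p = 0.4546 > α = 0.01, fail to reject H₀.
There is insufficient evidence to reject the null hypothesis; the result is not statistically significant at the 0.01 level.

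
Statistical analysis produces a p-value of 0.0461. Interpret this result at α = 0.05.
Since p = 0.0461 < α = 0.05, reject H₀.
There is sufficient evidence to reject the null hypothesis; the result is statistically significant at the 0.05 level.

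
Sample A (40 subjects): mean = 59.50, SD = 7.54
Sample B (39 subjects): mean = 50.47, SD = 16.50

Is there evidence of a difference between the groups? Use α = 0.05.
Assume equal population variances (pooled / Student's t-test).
Student's two-sample t-test (equal variances):
H₀: μ₁ = μ₂
H₁: μ₁ ≠ μ₂
df = n₁ + n₂ - 2 = 77
Pooled variance s_p² = [(n₁-1)s₁² + (n₂-1)s₂²] / (n₁ + n₂ - 2) = [(39)(7.54²) + (38)(16.50²)] / 77 = 163.1521
SE = √(s_p²(1/n₁ + 1/n₂)) = √(163.1521 × (1/40 + 1/39)) = 2.8744
t = (x̄₁ - x̄₂) / SE = (59.50 - 50.47) / 2.8744 = 9.03 / 2.8744 = 3.142
p-value = 0.0024

Since p-value < α = 0.05, we reject H₀.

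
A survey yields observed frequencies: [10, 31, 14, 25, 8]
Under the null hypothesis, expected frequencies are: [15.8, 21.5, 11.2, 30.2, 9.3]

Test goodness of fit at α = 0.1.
Chi-square goodness of fit test:
H₀: observed counts match expected distribution
H₁: observed counts differ from expected distribution
df = k - 1 = 4
χ² = Σ(O - E)²/E
   = (10 - 15.8)²/15.8 + (31 - 21.5)²/21.5 + (14 - 11.2)²/11.2 + (25 - 30.2)²/30.2 + (8 - 9.3)²/9.3
   = 2.129 + 4.198 + 0.700 + 0.895 + 0.182
   = 8.10
p-value = 0.0878

Since p-value < α = 0.1, we reject H₀.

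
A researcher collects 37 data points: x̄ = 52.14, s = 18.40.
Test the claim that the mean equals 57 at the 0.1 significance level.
One-sample t-test:
H₀: μ = 57
H₁: μ ≠ 57
df = n - 1 = 36
t = (x̄ - μ₀) / (s/√n) = (52.14 - 57) / (18.40/√37) = -1.607
p-value = 0.1169

Since p-value > α = 0.1, we fail to reject H₀.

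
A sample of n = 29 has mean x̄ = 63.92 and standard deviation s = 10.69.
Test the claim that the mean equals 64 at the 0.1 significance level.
One-sample t-test:
H₀: μ = 64
H₁: μ ≠ 64
df = n - 1 = 28
t = (x̄ - μ₀) / (s/√n) = (63.92 - 64) / (10.69/√29) = -0.040
p-value = 0.9681

Since p-value > α = 0.1, we fail to reject H₀.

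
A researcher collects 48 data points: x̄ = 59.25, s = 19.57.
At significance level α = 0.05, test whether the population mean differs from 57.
One-sample t-test:
H₀: μ = 57
H₁: μ ≠ 57
df = n - 1 = 47
t = (x̄ - μ₀) / (s/√n) = (59.25 - 57) / (19.57/√48) = 0.797
p-value = 0.4297

Since p-value > α = 0.05, we fail to reject H₀.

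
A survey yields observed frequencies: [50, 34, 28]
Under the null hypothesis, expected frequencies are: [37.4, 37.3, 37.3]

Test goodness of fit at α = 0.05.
Chi-square goodness of fit test:
H₀: observed counts match expected distribution
H₁: observed counts differ from expected distribution
df = k - 1 = 2
χ² = Σ(O - E)²/E
   = (50 - 37.4)²/37.4 + (34 - 37.3)²/37.3 + (28 - 37.3)²/37.3
   = 4.245 + 0.292 + 2.319
   = 6.86
p-value = 0.0325

Since p-value < α = 0.05, we reject H₀.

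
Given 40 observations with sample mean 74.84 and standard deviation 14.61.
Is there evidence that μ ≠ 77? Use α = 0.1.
One-sample t-test:
H₀: μ = 77
H₁: μ ≠ 77
df = n - 1 = 39
t = (x̄ - μ₀) / (s/√n) = (74.84 - 77) / (14.61/√40) = -0.935
p-value = 0.3555

Since p-value > α = 0.1, we fail to reject H₀.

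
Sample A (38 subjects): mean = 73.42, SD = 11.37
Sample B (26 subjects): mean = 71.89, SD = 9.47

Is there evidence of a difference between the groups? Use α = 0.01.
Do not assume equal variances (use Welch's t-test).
Welch's two-sample t-test:
H₀: μ₁ = μ₂
H₁: μ₁ ≠ μ₂
s₁²/n₁ = 11.37²/38 = 3.4020,  s₂²/n₂ = 9.47²/26 = 3.4493
SE = √(s₁²/n₁ + s₂²/n₂) = √(3.4020 + 3.4493) = 2.6175
df (Welch-Satterthwaite) = (s₁²/n₁ + s₂²/n₂)² / [(s₁²/n₁)²/(n₁-1) + (s₂²/n₂)²/(n₂-1)] ≈ 59.52
t = (x̄₁ - x̄₂) / SE = (73.42 - 71.89) / 2.6175 = 1.53 / 2.6175 = 0.585
p-value = 0.5611

Since p-value > α = 0.01, we fail to reject H₀.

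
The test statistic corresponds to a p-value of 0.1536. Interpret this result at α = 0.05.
Since p = 0.1536 > α = 0.05, fail to reject H₀.
There is insufficient evidence to reject the null hypothesis; the result is not statistically significant at the 0.05 level.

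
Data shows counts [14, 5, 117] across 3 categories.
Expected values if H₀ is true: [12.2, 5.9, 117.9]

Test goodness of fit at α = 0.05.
Chi-square goodness of fit test:
H₀: observed counts match expected distribution
H₁: observed counts differ from expected distribution
df = k - 1 = 2
χ² = Σ(O - E)²/E
   = (14 - 12.2)²/12.2 + (5 - 5.9)²/5.9 + (117 - 117.9)²/117.9
   = 0.266 + 0.137 + 0.007
   = 0.41
p-value = 0.8148

Since p-value > α = 0.05, we fail to reject H₀.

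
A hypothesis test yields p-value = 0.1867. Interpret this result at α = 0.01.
Since p = 0.1867 > α = 0.01, fail to reject H₀.
There is insufficient evidence to reject the null hypothesis; the result is not statistically significant at the 0.01 level.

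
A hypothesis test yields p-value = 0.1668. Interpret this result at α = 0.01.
Since p = 0.1668 > α = 0.01, fail to reject H₀.
There is insufficient evidence to reject the null hypothesis; the result is not statistically significant at the 0.01 level.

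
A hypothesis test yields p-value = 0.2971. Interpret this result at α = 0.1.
Since p = 0.2971 > α = 0.1, fail to reject H₀.
There is insufficient evidence to reject the null hypothesis; the result is not statistically significant at the 0.1 level.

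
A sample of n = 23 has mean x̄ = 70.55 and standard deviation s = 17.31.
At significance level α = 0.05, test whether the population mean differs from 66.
One-sample t-test:
H₀: μ = 66
H₁: μ ≠ 66
df = n - 1 = 22
t = (x̄ - μ₀) / (s/√n) = (70.55 - 66) / (17.31/√23) = 1.261
p-value = 0.2207

Since p-value > α = 0.05, we fail to reject H₀.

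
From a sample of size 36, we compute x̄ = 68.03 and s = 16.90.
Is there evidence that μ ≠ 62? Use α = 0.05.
One-sample t-test:
H₀: μ = 62
H₁: μ ≠ 62
df = n - 1 = 35
t = (x̄ - μ₀) / (s/√n) = (68.03 - 62) / (16.90/√36) = 2.141
p-value = 0.0393

Since p-value < α = 0.05, we reject H₀.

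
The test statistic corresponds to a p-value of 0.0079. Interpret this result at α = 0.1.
Since p = 0.0079 < α = 0.1, reject H₀.
There is sufficient evidence to reject the null hypothesis; the result is statistically significant at the 0.1 level.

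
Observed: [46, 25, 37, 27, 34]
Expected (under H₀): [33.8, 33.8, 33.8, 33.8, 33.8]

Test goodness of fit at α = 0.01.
Chi-square goodness of fit test:
H₀: observed counts match expected distribution
H₁: observed counts differ from expected distribution
df = k - 1 = 4
χ² = Σ(O - E)²/E
   = (46 - 33.8)²/33.8 + (25 - 33.8)²/33.8 + (37 - 33.8)²/33.8 + (27 - 33.8)²/33.8 + (34 - 33.8)²/33.8
   = 4.404 + 2.291 + 0.303 + 1.368 + 0.001
   = 8.37
p-value = 0.0790

Since p-value > α = 0.01, we fail to reject H₀.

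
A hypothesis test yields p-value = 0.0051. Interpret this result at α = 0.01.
Since p = 0.0051 < α = 0.01, reject H₀.
There is sufficient evidence to reject the null hypothesis; the result is statistically significant at the 0.01 level.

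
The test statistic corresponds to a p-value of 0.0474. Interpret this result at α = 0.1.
Since p = 0.0474 < α = 0.1, reject H₀.
There is sufficient evidence to reject the null hypothesis; the result is statistically significant at the 0.1 level.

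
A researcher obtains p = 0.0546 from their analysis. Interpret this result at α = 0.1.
Since p = 0.0546 < α = 0.1, reject H₀.
There is sufficient evidence to reject the null hypothesis; the result is statistically significant at the 0.1 level.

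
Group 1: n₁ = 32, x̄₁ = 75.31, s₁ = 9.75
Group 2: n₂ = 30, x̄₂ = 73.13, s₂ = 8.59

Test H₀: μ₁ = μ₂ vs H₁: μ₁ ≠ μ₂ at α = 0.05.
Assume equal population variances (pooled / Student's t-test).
Student's two-sample t-test (equal variances):
H₀: μ₁ = μ₂
H₁: μ₁ ≠ μ₂
df = n₁ + n₂ - 2 = 60
Pooled variance s_p² = [(n₁-1)s₁² + (n₂-1)s₂²] / (n₁ + n₂ - 2) = [(31)(9.75²) + (29)(8.59²)] / 60 = 84.7799
SE = √(s_p²(1/n₁ + 1/n₂)) = √(84.7799 × (1/32 + 1/30)) = 2.3400
t = (x̄₁ - x̄₂) / SE = (75.31 - 73.13) / 2.3400 = 2.18 / 2.3400 = 0.932
p-value = 0.3553

Since p-value > α = 0.05, we fail to reject H₀.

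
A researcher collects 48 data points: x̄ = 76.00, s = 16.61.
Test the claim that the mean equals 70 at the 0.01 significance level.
One-sample t-test:
H₀: μ = 70
H₁: μ ≠ 70
df = n - 1 = 47
t = (x̄ - μ₀) / (s/√n) = (76.00 - 70) / (16.61/√48) = 2.503
p-value = 0.0159

Since p-value > α = 0.01, we fail to reject H₀.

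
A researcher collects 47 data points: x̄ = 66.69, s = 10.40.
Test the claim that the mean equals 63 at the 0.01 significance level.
One-sample t-test:
H₀: μ = 63
H₁: μ ≠ 63
df = n - 1 = 46
t = (x̄ - μ₀) / (s/√n) = (66.69 - 63) / (10.40/√47) = 2.432
p-value = 0.0189

Since p-value > α = 0.01, we fail to reject H₀.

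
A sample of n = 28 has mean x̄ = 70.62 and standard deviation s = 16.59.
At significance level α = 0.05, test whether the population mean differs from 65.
One-sample t-test:
H₀: μ = 65
H₁: μ ≠ 65
df = n - 1 = 27
t = (x̄ - μ₀) / (s/√n) = (70.62 - 65) / (16.59/√28) = 1.793
p-value = 0.0843

Since p-value > α = 0.05, we fail to reject H₀.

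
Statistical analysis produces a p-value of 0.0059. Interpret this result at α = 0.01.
Since p = 0.0059 < α = 0.01, reject H₀.
There is sufficient evidence to reject the null hypothesis; the result is statistically significant at the 0.01 level.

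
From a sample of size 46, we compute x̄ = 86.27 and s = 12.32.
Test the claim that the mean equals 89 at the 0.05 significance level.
One-sample t-test:
H₀: μ = 89
H₁: μ ≠ 89
df = n - 1 = 45
t = (x̄ - μ₀) / (s/√n) = (86.27 - 89) / (12.32/√46) = -1.503
p-value = 0.1399

Since p-value > α = 0.05, we fail to reject H₀.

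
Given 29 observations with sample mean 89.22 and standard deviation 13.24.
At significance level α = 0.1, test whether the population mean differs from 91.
One-sample t-test:
H₀: μ = 91
H₁: μ ≠ 91
df = n - 1 = 28
t = (x̄ - μ₀) / (s/√n) = (89.22 - 91) / (13.24/√29) = -0.724
p-value = 0.4751

Since p-value > α = 0.1, we fail to reject H₀.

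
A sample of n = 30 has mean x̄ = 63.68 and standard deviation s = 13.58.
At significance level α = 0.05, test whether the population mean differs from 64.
One-sample t-test:
H₀: μ = 64
H₁: μ ≠ 64
df = n - 1 = 29
t = (x̄ - μ₀) / (s/√n) = (63.68 - 64) / (13.58/√30) = -0.129
p-value = 0.8982

Since p-value > α = 0.05, we fail to reject H₀.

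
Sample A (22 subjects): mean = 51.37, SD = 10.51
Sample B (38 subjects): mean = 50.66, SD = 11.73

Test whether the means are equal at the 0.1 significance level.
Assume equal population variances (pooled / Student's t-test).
Student's two-sample t-test (equal variances):
H₀: μ₁ = μ₂
H₁: μ₁ ≠ μ₂
df = n₁ + n₂ - 2 = 58
Pooled variance s_p² = [(n₁-1)s₁² + (n₂-1)s₂²] / (n₁ + n₂ - 2) = [(21)(10.51²) + (37)(11.73²)] / 58 = 127.7690
SE = √(s_p²(1/n₁ + 1/n₂)) = √(127.7690 × (1/22 + 1/38)) = 3.0282
t = (x̄₁ - x̄₂) / SE = (51.37 - 50.66) / 3.0282 = 0.71 / 3.0282 = 0.234
p-value = 0.8155

Since p-value > α = 0.1, we fail to reject H₀.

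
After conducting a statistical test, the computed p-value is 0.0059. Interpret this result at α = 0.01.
Since p = 0.0059 < α = 0.01, reject H₀.
There is sufficient evidence to reject the null hypothesis; the result is statistically significant at the 0.01 level.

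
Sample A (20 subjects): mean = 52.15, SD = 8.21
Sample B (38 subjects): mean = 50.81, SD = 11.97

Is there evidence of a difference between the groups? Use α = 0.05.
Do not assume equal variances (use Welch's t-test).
Welch's two-sample t-test:
H₀: μ₁ = μ₂
H₁: μ₁ ≠ μ₂
s₁²/n₁ = 8.21²/20 = 3.3702,  s₂²/n₂ = 11.97²/38 = 3.7706
SE = √(s₁²/n₁ + s₂²/n₂) = √(3.3702 + 3.7706) = 2.6722
df (Welch-Satterthwaite) = (s₁²/n₁ + s₂²/n₂)² / [(s₁²/n₁)²/(n₁-1) + (s₂²/n₂)²/(n₂-1)] ≈ 51.92
t = (x̄₁ - x̄₂) / SE = (52.15 - 50.81) / 2.6722 = 1.34 / 2.6722 = 0.501
p-value = 0.6182

Since p-value > α = 0.05, we fail to reject H₀.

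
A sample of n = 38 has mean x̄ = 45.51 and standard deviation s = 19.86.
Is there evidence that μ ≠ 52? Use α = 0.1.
One-sample t-test:
H₀: μ = 52
H₁: μ ≠ 52
df = n - 1 = 37
t = (x̄ - μ₀) / (s/√n) = (45.51 - 52) / (19.86/√38) = -2.014
p-value = 0.0513

Since p-value < α = 0.1, we reject H₀.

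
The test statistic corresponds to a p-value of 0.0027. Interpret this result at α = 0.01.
Since p = 0.0027 < α = 0.01, reject H₀.
There is sufficient evidence to reject the null hypothesis; the result is statistically significant at the 0.01 level.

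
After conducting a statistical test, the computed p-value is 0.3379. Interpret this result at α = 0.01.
Since p = 0.3379 > α = 0.01, fail to reject H₀.
There is insufficient evidence to reject the null hypothesis; the result is not statistically significant at the 0.01 level.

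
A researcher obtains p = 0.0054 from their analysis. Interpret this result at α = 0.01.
Since p = 0.0054 < α = 0.01, reject H₀.
There is sufficient evidence to reject the null hypothesis; the result is statistically significant at the 0.01 level.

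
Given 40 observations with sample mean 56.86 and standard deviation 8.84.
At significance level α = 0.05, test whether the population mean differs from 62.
One-sample t-test:
H₀: μ = 62
H₁: μ ≠ 62
df = n - 1 = 39
t = (x̄ - μ₀) / (s/√n) = (56.86 - 62) / (8.84/√40) = -3.677
p-value = 0.0007

Since p-value < α = 0.05, we reject H₀.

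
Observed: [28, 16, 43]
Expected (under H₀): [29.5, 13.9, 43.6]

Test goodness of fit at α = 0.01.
Chi-square goodness of fit test:
H₀: observed counts match expected distribution
H₁: observed counts differ from expected distribution
df = k - 1 = 2
χ² = Σ(O - E)²/E
   = (28 - 29.5)²/29.5 + (16 - 13.9)²/13.9 + (43 - 43.6)²/43.6
   = 0.076 + 0.317 + 0.008
   = 0.40
p-value = 0.8180

Since p-value > α = 0.01, we fail to reject H₀.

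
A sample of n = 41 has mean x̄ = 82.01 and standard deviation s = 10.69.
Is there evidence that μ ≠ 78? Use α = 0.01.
One-sample t-test:
H₀: μ = 78
H₁: μ ≠ 78
df = n - 1 = 40
t = (x̄ - μ₀) / (s/√n) = (82.01 - 78) / (10.69/√41) = 2.402
p-value = 0.0210

Since p-value > α = 0.01, we fail to reject H₀.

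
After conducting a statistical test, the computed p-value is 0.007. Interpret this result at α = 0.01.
Since p = 0.007 < α = 0.01, reject H₀.
There is sufficient evidence to reject the null hypothesis; the result is statistically significant at the 0.01 level.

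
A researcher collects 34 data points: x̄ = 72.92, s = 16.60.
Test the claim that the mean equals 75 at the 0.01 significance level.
One-sample t-test:
H₀: μ = 75
H₁: μ ≠ 75
df = n - 1 = 33
t = (x̄ - μ₀) / (s/√n) = (72.92 - 75) / (16.60/√34) = -0.731
p-value = 0.4702

Since p-value > α = 0.01, we fail to reject H₀.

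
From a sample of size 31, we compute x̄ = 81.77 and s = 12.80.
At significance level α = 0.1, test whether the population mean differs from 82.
One-sample t-test:
H₀: μ = 82
H₁: μ ≠ 82
df = n - 1 = 30
t = (x̄ - μ₀) / (s/√n) = (81.77 - 82) / (12.80/√31) = -0.100
p-value = 0.9210

Since p-value > α = 0.1, we fail to reject H₀.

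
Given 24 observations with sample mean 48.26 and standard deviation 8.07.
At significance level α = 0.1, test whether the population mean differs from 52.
One-sample t-test:
H₀: μ = 52
H₁: μ ≠ 52
df = n - 1 = 23
t = (x̄ - μ₀) / (s/√n) = (48.26 - 52) / (8.07/√24) = -2.270
p-value = 0.0329

Since p-value < α = 0.1, we reject H₀.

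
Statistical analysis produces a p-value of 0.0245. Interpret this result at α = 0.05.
Since p = 0.0245 < α = 0.05, reject H₀.
There is sufficient evidence to reject the null hypothesis; the result is statistically significant at the 0.05 level.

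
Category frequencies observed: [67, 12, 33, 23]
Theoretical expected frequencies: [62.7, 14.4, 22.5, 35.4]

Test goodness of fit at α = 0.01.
Chi-square goodness of fit test:
H₀: observed counts match expected distribution
H₁: observed counts differ from expected distribution
df = k - 1 = 3
χ² = Σ(O - E)²/E
   = (67 - 62.7)²/62.7 + (12 - 14.4)²/14.4 + (33 - 22.5)²/22.5 + (23 - 35.4)²/35.4
   = 0.295 + 0.400 + 4.900 + 4.344
   = 9.94
p-value = 0.0191

Since p-value > α = 0.01, we fail to reject H₀.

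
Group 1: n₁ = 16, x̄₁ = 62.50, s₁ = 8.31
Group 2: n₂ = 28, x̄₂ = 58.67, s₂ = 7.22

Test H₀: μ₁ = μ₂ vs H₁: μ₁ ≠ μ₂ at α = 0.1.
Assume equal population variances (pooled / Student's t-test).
Student's two-sample t-test (equal variances):
H₀: μ₁ = μ₂
H₁: μ₁ ≠ μ₂
df = n₁ + n₂ - 2 = 42
Pooled variance s_p² = [(n₁-1)s₁² + (n₂-1)s₂²] / (n₁ + n₂ - 2) = [(15)(8.31²) + (27)(7.22²)] / 42 = 58.1740
SE = √(s_p²(1/n₁ + 1/n₂)) = √(58.1740 × (1/16 + 1/28)) = 2.3903
t = (x̄₁ - x̄₂) / SE = (62.50 - 58.67) / 2.3903 = 3.83 / 2.3903 = 1.602
p-value = 0.1166

Since p-value > α = 0.1, we fail to reject H₀.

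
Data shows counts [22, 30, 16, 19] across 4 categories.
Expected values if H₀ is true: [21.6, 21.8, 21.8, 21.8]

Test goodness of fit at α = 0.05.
Chi-square goodness of fit test:
H₀: observed counts match expected distribution
H₁: observed counts differ from expected distribution
df = k - 1 = 3
χ² = Σ(O - E)²/E
   = (22 - 21.6)²/21.6 + (30 - 21.8)²/21.8 + (16 - 21.8)²/21.8 + (19 - 21.8)²/21.8
   = 0.007 + 3.084 + 1.543 + 0.360
   = 4.99
p-value = 0.1722

Since p-value > α = 0.05, we fail to reject H₀.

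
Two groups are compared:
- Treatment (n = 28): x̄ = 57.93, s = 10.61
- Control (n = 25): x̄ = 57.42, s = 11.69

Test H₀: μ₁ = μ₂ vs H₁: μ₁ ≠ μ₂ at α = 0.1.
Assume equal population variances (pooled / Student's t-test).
Student's two-sample t-test (equal variances):
H₀: μ₁ = μ₂
H₁: μ₁ ≠ μ₂
df = n₁ + n₂ - 2 = 51
Pooled variance s_p² = [(n₁-1)s₁² + (n₂-1)s₂²] / (n₁ + n₂ - 2) = [(27)(10.61²) + (24)(11.69²)] / 51 = 123.9057
SE = √(s_p²(1/n₁ + 1/n₂)) = √(123.9057 × (1/28 + 1/25)) = 3.0629
t = (x̄₁ - x̄₂) / SE = (57.93 - 57.42) / 3.0629 = 0.51 / 3.0629 = 0.167
p-value = 0.8684

Since p-value > α = 0.1, we fail to reject H₀.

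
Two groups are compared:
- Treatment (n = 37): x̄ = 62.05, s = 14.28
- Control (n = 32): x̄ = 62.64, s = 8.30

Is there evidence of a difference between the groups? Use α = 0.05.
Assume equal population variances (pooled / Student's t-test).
Student's two-sample t-test (equal variances):
H₀: μ₁ = μ₂
H₁: μ₁ ≠ μ₂
df = n₁ + n₂ - 2 = 67
Pooled variance s_p² = [(n₁-1)s₁² + (n₂-1)s₂²] / (n₁ + n₂ - 2) = [(36)(14.28²) + (31)(8.30²)] / 67 = 141.4426
SE = √(s_p²(1/n₁ + 1/n₂)) = √(141.4426 × (1/37 + 1/32)) = 2.8710
t = (x̄₁ - x̄₂) / SE = (62.05 - 62.64) / 2.8710 = -0.59 / 2.8710 = -0.206
p-value = 0.8378

Since p-value > α = 0.05, we fail to reject H₀.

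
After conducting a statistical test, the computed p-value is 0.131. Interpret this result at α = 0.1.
Since p = 0.131 > α = 0.1, fail to reject H₀.
There is insufficient evidence to reject the null hypothesis; the result is not statistically significant at the 0.1 level.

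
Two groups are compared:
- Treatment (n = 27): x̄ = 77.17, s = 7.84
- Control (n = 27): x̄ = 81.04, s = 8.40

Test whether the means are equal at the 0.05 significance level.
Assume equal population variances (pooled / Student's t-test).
Student's two-sample t-test (equal variances):
H₀: μ₁ = μ₂
H₁: μ₁ ≠ μ₂
df = n₁ + n₂ - 2 = 52
Pooled variance s_p² = [(n₁-1)s₁² + (n₂-1)s₂²] / (n₁ + n₂ - 2) = [(26)(7.84²) + (26)(8.40²)] / 52 = 66.0128
SE = √(s_p²(1/n₁ + 1/n₂)) = √(66.0128 × (1/27 + 1/27)) = 2.2113
t = (x̄₁ - x̄₂) / SE = (77.17 - 81.04) / 2.2113 = -3.87 / 2.2113 = -1.750
p-value = 0.0860

Since p-value > α = 0.05, we fail to reject H₀.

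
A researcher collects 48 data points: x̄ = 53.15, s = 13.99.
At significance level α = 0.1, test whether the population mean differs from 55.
One-sample t-test:
H₀: μ = 55
H₁: μ ≠ 55
df = n - 1 = 47
t = (x̄ - μ₀) / (s/√n) = (53.15 - 55) / (13.99/√48) = -0.916
p-value = 0.3643

Since p-value > α = 0.1, we fail to reject H₀.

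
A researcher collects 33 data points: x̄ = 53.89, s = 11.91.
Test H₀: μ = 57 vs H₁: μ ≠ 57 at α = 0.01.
One-sample t-test:
H₀: μ = 57
H₁: μ ≠ 57
df = n - 1 = 32
t = (x̄ - μ₀) / (s/√n) = (53.89 - 57) / (11.91/√33) = -1.500
p-value = 0.1434

Since p-value > α = 0.01, we fail to reject H₀.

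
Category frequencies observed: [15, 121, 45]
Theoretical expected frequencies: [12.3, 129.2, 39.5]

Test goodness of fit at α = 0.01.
Chi-square goodness of fit test:
H₀: observed counts match expected distribution
H₁: observed counts differ from expected distribution
df = k - 1 = 2
χ² = Σ(O - E)²/E
   = (15 - 12.3)²/12.3 + (121 - 129.2)²/129.2 + (45 - 39.5)²/39.5
   = 0.593 + 0.520 + 0.766
   = 1.88
p-value = 0.3908

Since p-value > α = 0.01, we fail to reject H₀.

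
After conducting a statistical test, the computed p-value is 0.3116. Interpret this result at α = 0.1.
Since p = 0.3116 > α = 0.1, fail to reject H₀.
There is insufficient evidence to reject the null hypothesis; the result is not statistically significant at the 0.1 level.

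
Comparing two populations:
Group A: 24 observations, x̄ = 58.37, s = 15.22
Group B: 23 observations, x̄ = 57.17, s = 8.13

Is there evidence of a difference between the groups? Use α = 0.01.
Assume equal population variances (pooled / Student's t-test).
Student's two-sample t-test (equal variances):
H₀: μ₁ = μ₂
H₁: μ₁ ≠ μ₂
df = n₁ + n₂ - 2 = 45
Pooled variance s_p² = [(n₁-1)s₁² + (n₂-1)s₂²] / (n₁ + n₂ - 2) = [(23)(15.22²) + (22)(8.13²)] / 45 = 150.7121
SE = √(s_p²(1/n₁ + 1/n₂)) = √(150.7121 × (1/24 + 1/23)) = 3.5822
t = (x̄₁ - x̄₂) / SE = (58.37 - 57.17) / 3.5822 = 1.20 / 3.5822 = 0.335
p-value = 0.7392

Since p-value > α = 0.01, we fail to reject H₀.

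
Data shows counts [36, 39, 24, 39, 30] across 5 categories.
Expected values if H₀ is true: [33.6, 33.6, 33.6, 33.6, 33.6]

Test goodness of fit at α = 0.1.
Chi-square goodness of fit test:
H₀: observed counts match expected distribution
H₁: observed counts differ from expected distribution
df = k - 1 = 4
χ² = Σ(O - E)²/E
   = (36 - 33.6)²/33.6 + (39 - 33.6)²/33.6 + (24 - 33.6)²/33.6 + (39 - 33.6)²/33.6 + (30 - 33.6)²/33.6
   = 0.171 + 0.868 + 2.743 + 0.868 + 0.386
   = 5.04
p-value = 0.2837

Since p-value > α = 0.1, we fail to reject H₀.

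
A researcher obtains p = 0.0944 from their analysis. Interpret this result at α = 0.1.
Since p = 0.0944 < α = 0.1, reject H₀.
There is sufficient evidence to reject the null hypothesis; the result is statistically significant at the 0.1 level.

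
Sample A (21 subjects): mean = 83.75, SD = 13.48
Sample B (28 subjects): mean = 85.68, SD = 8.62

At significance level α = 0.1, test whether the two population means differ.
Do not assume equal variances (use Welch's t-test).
Welch's two-sample t-test:
H₀: μ₁ = μ₂
H₁: μ₁ ≠ μ₂
s₁²/n₁ = 13.48²/21 = 8.6529,  s₂²/n₂ = 8.62²/28 = 2.6537
SE = √(s₁²/n₁ + s₂²/n₂) = √(8.6529 + 2.6537) = 3.3625
df (Welch-Satterthwaite) = (s₁²/n₁ + s₂²/n₂)² / [(s₁²/n₁)²/(n₁-1) + (s₂²/n₂)²/(n₂-1)] ≈ 31.92
t = (x̄₁ - x̄₂) / SE = (83.75 - 85.68) / 3.3625 = -1.93 / 3.3625 = -0.574
p-value = 0.5700

Since p-value > α = 0.1, we fail to reject H₀.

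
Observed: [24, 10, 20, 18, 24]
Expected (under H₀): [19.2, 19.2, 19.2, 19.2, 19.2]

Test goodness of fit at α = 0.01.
Chi-square goodness of fit test:
H₀: observed counts match expected distribution
H₁: observed counts differ from expected distribution
df = k - 1 = 4
χ² = Σ(O - E)²/E
   = (24 - 19.2)²/19.2 + (10 - 19.2)²/19.2 + (20 - 19.2)²/19.2 + (18 - 19.2)²/19.2 + (24 - 19.2)²/19.2
   = 1.200 + 4.408 + 0.033 + 0.075 + 1.200
   = 6.92
p-value = 0.1404

Since p-value > α = 0.01, we fail to reject H₀.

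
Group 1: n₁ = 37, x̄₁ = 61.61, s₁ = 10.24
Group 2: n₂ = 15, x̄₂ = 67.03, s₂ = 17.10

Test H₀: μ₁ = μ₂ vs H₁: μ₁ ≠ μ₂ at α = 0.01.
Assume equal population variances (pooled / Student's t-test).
Student's two-sample t-test (equal variances):
H₀: μ₁ = μ₂
H₁: μ₁ ≠ μ₂
df = n₁ + n₂ - 2 = 50
Pooled variance s_p² = [(n₁-1)s₁² + (n₂-1)s₂²] / (n₁ + n₂ - 2) = [(36)(10.24²) + (14)(17.10²)] / 50 = 157.3723
SE = √(s_p²(1/n₁ + 1/n₂)) = √(157.3723 × (1/37 + 1/15)) = 3.8399
t = (x̄₁ - x̄₂) / SE = (61.61 - 67.03) / 3.8399 = -5.42 / 3.8399 = -1.411
p-value = 0.1643

Since p-value > α = 0.01, we fail to reject H₀.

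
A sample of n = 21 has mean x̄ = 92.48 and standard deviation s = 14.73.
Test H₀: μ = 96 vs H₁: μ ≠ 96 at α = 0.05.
One-sample t-test:
H₀: μ = 96
H₁: μ ≠ 96
df = n - 1 = 20
t = (x̄ - μ₀) / (s/√n) = (92.48 - 96) / (14.73/√21) = -1.095
p-value = 0.2865

Since p-value > α = 0.05, we fail to reject H₀.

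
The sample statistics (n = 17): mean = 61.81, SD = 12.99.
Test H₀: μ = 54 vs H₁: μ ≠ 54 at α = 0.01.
One-sample t-test:
H₀: μ = 54
H₁: μ ≠ 54
df = n - 1 = 16
t = (x̄ - μ₀) / (s/√n) = (61.81 - 54) / (12.99/√17) = 2.479
p-value = 0.0247

Since p-value > α = 0.01, we fail to reject H₀.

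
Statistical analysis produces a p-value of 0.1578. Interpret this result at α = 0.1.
Since p = 0.1578 > α = 0.1, fail to reject H₀.
There is insufficient evidence to reject the null hypothesis; the result is not statistically significant at the 0.1 level.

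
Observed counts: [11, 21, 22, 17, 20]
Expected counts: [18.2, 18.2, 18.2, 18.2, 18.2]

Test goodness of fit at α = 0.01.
Chi-square goodness of fit test:
H₀: observed counts match expected distribution
H₁: observed counts differ from expected distribution
df = k - 1 = 4
χ² = Σ(O - E)²/E
   = (11 - 18.2)²/18.2 + (21 - 18.2)²/18.2 + (22 - 18.2)²/18.2 + (17 - 18.2)²/18.2 + (20 - 18.2)²/18.2
   = 2.848 + 0.431 + 0.793 + 0.079 + 0.178
   = 4.33
p-value = 0.3632

Since p-value > α = 0.01, we fail to reject H₀.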